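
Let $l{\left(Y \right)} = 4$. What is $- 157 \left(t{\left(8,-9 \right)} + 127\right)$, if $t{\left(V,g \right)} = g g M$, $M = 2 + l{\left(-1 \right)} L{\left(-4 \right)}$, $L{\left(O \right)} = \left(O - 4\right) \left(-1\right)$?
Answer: $-452317$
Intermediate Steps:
$L{\left(O \right)} = 4 - O$ ($L{\left(O \right)} = \left(-4 + O\right) \left(-1\right) = 4 - O$)
$M = 34$ ($M = 2 + 4 \left(4 - -4\right) = 2 + 4 \left(4 + 4\right) = 2 + 4 \cdot 8 = 2 + 32 = 34$)
$t{\left(V,g \right)} = 34 g^{2}$ ($t{\left(V,g \right)} = g g 34 = g^{2} \cdot 34 = 34 g^{2}$)
$- 157 \left(t{\left(8,-9 \right)} + 127\right) = - 157 \left(34 \left(-9\right)^{2} + 127\right) = - 157 \left(34 \cdot 81 + 127\right) = - 157 \left(2754 + 127\right) = \left(-157\right) 2881 = -452317$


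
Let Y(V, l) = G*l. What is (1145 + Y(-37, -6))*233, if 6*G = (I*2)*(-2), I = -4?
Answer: 263057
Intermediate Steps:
G = 8/3 (G = (-4*2*(-2))/6 = (-8*(-2))/6 = (⅙)*16 = 8/3 ≈ 2.6667)
Y(V, l) = 8*l/3
(1145 + Y(-37, -6))*233 = (1145 + (8/3)*(-6))*233 = (1145 - 16)*233 = 1129*233 = 263057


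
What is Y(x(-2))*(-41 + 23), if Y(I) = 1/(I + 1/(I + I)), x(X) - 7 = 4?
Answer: -44/27 ≈ -1.6296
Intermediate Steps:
x(X) = 11 (x(X) = 7 + 4 = 11)
Y(I) = 1/(I + 1/(2*I))
Y(x(-2))*(-41 + 23) = (2*11/(1 + 2*11²))*(-41 + 23) = (2*11/(1 + 2*121))*(-18) = (2*11/(1 + 242))*(-18) = (2*11/243)*(-18) = (2*11*(1/243))*(-18) = (22/243)*(-18) = -44/27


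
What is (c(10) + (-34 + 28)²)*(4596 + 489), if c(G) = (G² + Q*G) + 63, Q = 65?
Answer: 4317165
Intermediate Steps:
c(G) = 63 + G² + 65*G (c(G) = (G² + 65*G) + 63 = 63 + G² + 65*G)
(c(10) + (-34 + 28)²)*(4596 + 489) = ((63 + 10² + 65*10) + (-34 + 28)²)*(4596 + 489) = ((63 + 100 + 650) + (-6)²)*5085 = (813 + 36)*5085 = 849*5085 = 4317165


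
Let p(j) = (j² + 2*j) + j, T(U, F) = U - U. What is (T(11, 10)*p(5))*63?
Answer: 0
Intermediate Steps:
T(U, F) = 0
p(j) = j² + 3*j
(T(11, 10)*p(5))*63 = (0*(5*(3 + 5)))*63 = (0*(5*8))*63 = (0*40)*63 = 0*63 = 0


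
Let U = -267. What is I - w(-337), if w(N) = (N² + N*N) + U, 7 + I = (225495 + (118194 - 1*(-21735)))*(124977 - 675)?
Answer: 45422707170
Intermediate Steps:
I = 45422934041 (I = -7 + (225495 + (118194 - 1*(-21735)))*(124977 - 675) = -7 + (225495 + (118194 + 21735))*124302 = -7 + (225495 + 139929)*124302 = -7 + 365424*124302 = -7 + 45422934048 = 45422934041)
w(N) = -267 + 2*N² (w(N) = (N² + N*N) - 267 = (N² + N²) - 267 = 2*N² - 267 = -267 + 2*N²)
I - w(-337) = 45422934041 - (-267 + 2*(-337)²) = 45422934041 - (-267 + 2*113569) = 45422934041 - (-267 + 227138) = 45422934041 - 1*226871 = 45422934041 - 226871 = 45422707170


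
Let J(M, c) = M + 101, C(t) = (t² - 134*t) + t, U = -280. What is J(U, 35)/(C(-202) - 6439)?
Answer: -179/61231 ≈ -0.0029234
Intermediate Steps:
C(t) = t² - 133*t
J(M, c) = 101 + M
J(U, 35)/(C(-202) - 6439) = (101 - 280)/(-202*(-133 - 202) - 6439) = -179/(-202*(-335) - 6439) = -179/(67670 - 6439) = -179/61231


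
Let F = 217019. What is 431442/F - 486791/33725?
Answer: -8281137689/665360525 ≈ -12.446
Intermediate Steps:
431442/F - 486791/33725 = 431442/217019 - 486791/33725 = 431442*(1/217019) - 486791*1/33725 = 39222/19729 - 486791/33725 = -8281137689/665360525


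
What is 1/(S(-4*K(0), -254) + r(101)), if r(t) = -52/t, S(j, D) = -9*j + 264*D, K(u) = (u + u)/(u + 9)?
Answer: -101/6772708 ≈ -1.4913e-5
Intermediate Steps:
K(u) = 2*u/(9 + u) (K(u) = (2*u)/(9 + u) = 2*u/(9 + u))
1/(S(-4*K(0), -254) + r(101)) = 1/((-(-36)*2*0/(9 + 0) + 264*(-254)) - 52/101) = 1/((-(-36)*2*0/9 - 67056) - 52*1/101) = 1/((-(-36)*2*0*(1/9) - 67056) - 52/101) = 1/((-(-36)*0 - 67056) - 52/101) = 1/((-9*0 - 67056) - 52/101) = 1/((0 - 67056) - 52/101) = 1/(-67056 - 52/101) = 1/(-6772708/101) = -101/6772708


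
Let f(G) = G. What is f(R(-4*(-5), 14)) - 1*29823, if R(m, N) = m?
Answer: -29803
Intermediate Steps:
f(R(-4*(-5), 14)) - 1*29823 = -4*(-5) - 1*29823 = 20 - 29823 = -29803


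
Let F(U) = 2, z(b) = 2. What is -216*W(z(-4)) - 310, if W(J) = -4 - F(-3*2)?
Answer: 986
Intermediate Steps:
W(J) = -6 (W(J) = -4 - 1*2 = -4 - 2 = -6)
-216*W(z(-4)) - 310 = -216*(-6) - 310 = 1296 - 310 = 986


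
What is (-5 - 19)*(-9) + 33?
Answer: 249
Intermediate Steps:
(-5 - 19)*(-9) + 33 = -24*(-9) + 33 = 216 + 33 = 249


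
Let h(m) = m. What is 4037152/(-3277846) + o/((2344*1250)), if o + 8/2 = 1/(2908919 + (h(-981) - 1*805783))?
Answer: -1130277954611770667/917694693150950000 ≈ -1.2316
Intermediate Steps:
o = -8408619/2102155 (o = -4 + 1/(2908919 + (-981 - 1*805783)) = -4 + 1/(2908919 + (-981 - 805783)) = -4 + 1/(2908919 - 806764) = -4 + 1/2102155 = -8408619/2102155 ≈ -4.0000)
4037152/(-3277846) + o/((2344*1250)) = 4037152/(-3277846) - 8408619/(2102155*(2344*1250)) = 4037152*(-1/3277846) - 8408619/2102155/2930000 = -2018576/1638923 - 8408619/2102155*1/2930000 = -2018576/1638923 - 8408619/6159314150000 = -1130277954611770667/917694693150950000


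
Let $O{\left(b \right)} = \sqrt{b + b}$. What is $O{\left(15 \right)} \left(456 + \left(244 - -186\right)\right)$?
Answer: $886 \sqrt{30} \approx 4852.8$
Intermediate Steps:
$O{\left(b \right)} = \sqrt{2} \sqrt{b}$ ($O{\left(b \right)} = \sqrt{2 b} = \sqrt{2} \sqrt{b}$)
$O{\left(15 \right)} \left(456 + \left(244 - -186\right)\right) = \sqrt{2} \sqrt{15} \left(456 + \left(244 - -186\right)\right) = \sqrt{30} \left(456 + \left(244 + 186\right)\right) = \sqrt{30} \left(456 + 430\right) = \sqrt{30} \cdot 886 = 886 \sqrt{30}$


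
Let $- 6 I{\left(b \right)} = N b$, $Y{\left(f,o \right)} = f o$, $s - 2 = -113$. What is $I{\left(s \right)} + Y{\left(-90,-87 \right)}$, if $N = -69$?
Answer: $\frac{13107}{2} \approx 6553.5$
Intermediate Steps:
$s = -111$ ($s = 2 - 113 = -111$)
$I{\left(b \right)} = \frac{23 b}{2}$ ($I{\left(b \right)} = - \frac{\left(-69\right) b}{6} = \frac{23 b}{2}$)
$I{\left(s \right)} + Y{\left(-90,-87 \right)} = \frac{23}{2} \left(-111\right) - -7830 = - \frac{2553}{2} + 7830 = \frac{13107}{2}$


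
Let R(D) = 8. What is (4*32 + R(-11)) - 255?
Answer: -119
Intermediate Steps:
(4*32 + R(-11)) - 255 = (4*32 + 8) - 255 = (128 + 8) - 255 = 136 - 255 = -119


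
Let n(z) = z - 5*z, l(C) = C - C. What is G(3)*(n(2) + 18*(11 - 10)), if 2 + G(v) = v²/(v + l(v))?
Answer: 10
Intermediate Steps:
l(C) = 0
n(z) = -4*z
G(v) = -2 + v (G(v) = -2 + v²/(v + 0) = -2 + v²/v = -2 + v)
G(3)*(n(2) + 18*(11 - 10)) = (-2 + 3)*(-4*2 + 18*(11 - 10)) = 1*(-8 + 18*1) = 1*(-8 + 18) = 1*10 = 10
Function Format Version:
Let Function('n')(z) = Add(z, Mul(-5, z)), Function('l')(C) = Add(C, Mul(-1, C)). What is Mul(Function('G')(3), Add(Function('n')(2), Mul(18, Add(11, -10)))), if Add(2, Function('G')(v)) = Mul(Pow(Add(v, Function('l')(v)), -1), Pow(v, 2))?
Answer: 10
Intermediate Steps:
Function('l')(C) = 0
Function('n')(z) = Mul(-4, z)
Function('G')(v) = Add(-2, v) (Function('G')(v) = Add(-2, Mul(Pow(Add(v, 0), -1), Pow(v, 2))) = Add(-2, Mul(Pow(v, -1), Pow(v, 2))) = Add(-2, v))
Mul(Function('G')(3), Add(Function('n')(2), Mul(18, Add(11, -10)))) = Mul(Add(-2, 3), Add(Mul(-4, 2), Mul(18, Add(11, -10)))) = Mul(1, Add(-8, Mul(18, 1))) = Mul(1, Add(-8, 18)) = Mul(1, 10) = 10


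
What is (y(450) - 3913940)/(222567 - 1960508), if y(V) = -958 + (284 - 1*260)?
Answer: 3914874/1737941 ≈ 2.2526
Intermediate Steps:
y(V) = -934 (y(V) = -958 + (284 - 260) = -958 + 24 = -934)
(y(450) - 3913940)/(222567 - 1960508) = (-934 - 3913940)/(222567 - 1960508) = -3914874/(-1737941) = -3914874*(-1/1737941) = 3914874/1737941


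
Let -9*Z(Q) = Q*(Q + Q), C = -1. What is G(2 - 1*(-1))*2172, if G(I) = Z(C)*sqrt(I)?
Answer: -1448*sqrt(3)/3 ≈ -836.00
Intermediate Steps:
Z(Q) = -2*Q**2/9 (Z(Q) = -Q*(Q + Q)/9 = -Q*2*Q/9 = -2*Q**2/9)
G(I) = -2*sqrt(I)/9 (G(I) = (-2/9*(-1)**2)*sqrt(I) = (-2/9*1)*sqrt(I) = -2*sqrt(I)/9)
G(2 - 1*(-1))*2172 = -2*sqrt(2 - 1*(-1))/9*2172 = -2*sqrt(2 + 1)/9*2172 = -2*sqrt(3)/9*2172 = -1448*sqrt(3)/3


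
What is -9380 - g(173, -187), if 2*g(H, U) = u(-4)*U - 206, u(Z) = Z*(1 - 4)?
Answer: -8155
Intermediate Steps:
u(Z) = -3*Z (u(Z) = Z*(-3) = -3*Z)
g(H, U) = -103 + 6*U (g(H, U) = ((-3*(-4))*U - 206)/2 = (12*U - 206)/2 = (-206 + 12*U)/2 = -103 + 6*U)
-9380 - g(173, -187) = -9380 - (-103 + 6*(-187)) = -9380 - (-103 - 1122) = -9380 - 1*(-1225) = -9380 + 1225 = -8155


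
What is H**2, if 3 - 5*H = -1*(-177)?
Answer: 30276/25 ≈ 1211.0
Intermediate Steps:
H = -174/5 (H = 3/5 - (-1)*(-177)/5 = 3/5 - 1/5*177 = 3/5 - 177/5 = -174/5 ≈ -34.800)
H**2 = (-174/5)**2 = 30276/25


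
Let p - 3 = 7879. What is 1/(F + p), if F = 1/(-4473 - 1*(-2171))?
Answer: 2302/18144363 ≈ 0.00012687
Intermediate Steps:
p = 7882 (p = 3 + 7879 = 7882)
F = -1/2302 (F = 1/(-4473 + 2171) = 1/(-2302) = -1/2302 ≈ -0.00043440)
1/(F + p) = 1/(-1/2302 + 7882) = 1/(18144363/2302) = 2302/18144363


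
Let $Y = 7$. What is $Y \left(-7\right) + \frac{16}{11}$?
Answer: $- \frac{523}{11} \approx -47.545$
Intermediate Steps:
$Y \left(-7\right) + \frac{16}{11} = 7 \left(-7\right) + \frac{16}{11} = -49 + 16 \cdot \frac{1}{11} = -49 + \frac{16}{11} = - \frac{523}{11}$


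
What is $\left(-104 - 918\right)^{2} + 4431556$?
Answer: $5476040$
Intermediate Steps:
$\left(-104 - 918\right)^{2} + 4431556 = \left(-1022\right)^{2} + 4431556 = 1044484 + 4431556 = 5476040$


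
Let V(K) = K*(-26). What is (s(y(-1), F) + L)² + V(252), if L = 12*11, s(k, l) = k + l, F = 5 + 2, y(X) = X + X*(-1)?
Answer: 12769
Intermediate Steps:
y(X) = 0 (y(X) = X - X = 0)
V(K) = -26*K
F = 7
L = 132
(s(y(-1), F) + L)² + V(252) = ((0 + 7) + 132)² - 26*252 = (7 + 132)² - 6552 = 139² - 6552 = 19321 - 6552 = 12769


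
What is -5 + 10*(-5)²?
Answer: 245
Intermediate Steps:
-5 + 10*(-5)² = -5 + 10*25 = -5 + 250 = 245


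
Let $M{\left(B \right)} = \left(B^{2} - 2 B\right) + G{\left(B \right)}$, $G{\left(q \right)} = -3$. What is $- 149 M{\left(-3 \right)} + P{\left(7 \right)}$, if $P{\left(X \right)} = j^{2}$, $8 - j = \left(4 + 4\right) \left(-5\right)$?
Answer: $516$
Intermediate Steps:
$j = 48$ ($j = 8 - \left(4 + 4\right) \left(-5\right) = 8 - 8 \left(-5\right) = 8 - -40 = 8 + 40 = 48$)
$M{\left(B \right)} = -3 + B^{2} - 2 B$ ($M{\left(B \right)} = \left(B^{2} - 2 B\right) - 3 = -3 + B^{2} - 2 B$)
$P{\left(X \right)} = 2304$ ($P{\left(X \right)} = 48^{2} = 2304$)
$- 149 M{\left(-3 \right)} + P{\left(7 \right)} = - 149 \left(-3 + \left(-3\right)^{2} - -6\right) + 2304 = - 149 \left(-3 + 9 + 6\right) + 2304 = \left(-149\right) 12 + 2304 = -1788 + 2304 = 516$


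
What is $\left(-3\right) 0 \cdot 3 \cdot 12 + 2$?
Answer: $2$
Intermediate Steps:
$\left(-3\right) 0 \cdot 3 \cdot 12 + 2 = 0 \cdot 3 \cdot 12 + 2 = 0 \cdot 12 + 2 = 0 + 2 = 2$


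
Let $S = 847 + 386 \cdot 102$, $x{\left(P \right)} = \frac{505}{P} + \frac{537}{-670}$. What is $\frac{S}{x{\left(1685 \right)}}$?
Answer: $- \frac{9081048010}{113299} \approx -80151.0$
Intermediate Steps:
$x{\left(P \right)} = - \frac{537}{670} + \frac{505}{P}$ ($x{\left(P \right)} = \frac{505}{P} + 537 \left(- \frac{1}{670}\right) = \frac{505}{P} - \frac{537}{670} = - \frac{537}{670} + \frac{505}{P}$)
$S = 40219$ ($S = 847 + 39372 = 40219$)
$\frac{S}{x{\left(1685 \right)}} = \frac{40219}{- \frac{537}{670} + \frac{505}{1685}} = \frac{40219}{- \frac{537}{670} + 505 \cdot \frac{1}{1685}} = \frac{40219}{- \frac{537}{670} + \frac{101}{337}} = \frac{40219}{- \frac{113299}{225790}} = 40219 \left(- \frac{225790}{113299}\right) = - \frac{9081048010}{113299}$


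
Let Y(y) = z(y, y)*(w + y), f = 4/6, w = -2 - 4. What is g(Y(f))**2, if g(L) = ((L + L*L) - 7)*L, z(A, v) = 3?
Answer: 13897984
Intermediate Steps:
w = -6
f = 2/3 (f = 4*(1/6) = 2/3 ≈ 0.66667)
Y(y) = -18 + 3*y (Y(y) = 3*(-6 + y) = -18 + 3*y)
g(L) = L*(-7 + L + L**2) (g(L) = ((L + L**2) - 7)*L = (-7 + L + L**2)*L = L*(-7 + L + L**2))
g(Y(f))**2 = ((-18 + 3*(2/3))*(-7 + (-18 + 3*(2/3)) + (-18 + 3*(2/3))**2))**2 = ((-18 + 2)*(-7 + (-18 + 2) + (-18 + 2)**2))**2 = (-16*(-7 - 16 + (-16)**2))**2 = (-16*(-7 - 16 + 256))**2 = (-16*233)**2 = (-3728)**2 = 13897984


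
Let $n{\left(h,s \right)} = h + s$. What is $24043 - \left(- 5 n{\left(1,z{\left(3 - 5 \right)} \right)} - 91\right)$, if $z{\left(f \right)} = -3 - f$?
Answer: $24134$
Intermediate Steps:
$24043 - \left(- 5 n{\left(1,z{\left(3 - 5 \right)} \right)} - 91\right) = 24043 - \left(- 5 \left(1 - \left(6 - 5\right)\right) - 91\right) = 24043 - \left(- 5 \left(1 - 1\right) - 91\right) = 24043 - \left(\left(-5\right) 0 - 91\right) = 24043 - \left(0 - 91\right) = 24043 - -91 = 24043 + 91 = 24134$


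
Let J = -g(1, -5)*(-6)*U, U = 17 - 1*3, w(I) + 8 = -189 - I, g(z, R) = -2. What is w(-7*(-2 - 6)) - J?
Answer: -85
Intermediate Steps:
w(I) = -197 - I (w(I) = -8 + (-189 - I) = -197 - I)
U = 14 (U = 17 - 3 = 14)
J = -168 (J = -(-2*(-6))*14 = -12*14 = -1*168 = -168)
w(-7*(-2 - 6)) - J = (-197 - (-7)*(-2 - 6)) - 1*(-168) = (-197 - (-7)*(-8)) + 168 = (-197 - 1*56) + 168 = (-197 - 56) + 168 = -253 + 168 = -85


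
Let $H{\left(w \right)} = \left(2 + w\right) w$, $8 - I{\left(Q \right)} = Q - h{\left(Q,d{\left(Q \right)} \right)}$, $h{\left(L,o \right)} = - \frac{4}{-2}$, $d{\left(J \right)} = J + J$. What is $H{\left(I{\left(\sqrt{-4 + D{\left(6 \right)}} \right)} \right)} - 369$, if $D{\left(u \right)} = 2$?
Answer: $-251 - 22 i \sqrt{2} \approx -251.0 - 31.113 i$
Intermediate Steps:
$d{\left(J \right)} = 2 J$
$h{\left(L,o \right)} = 2$ ($h{\left(L,o \right)} = \left(-4\right) \left(- \frac{1}{2}\right) = 2$)
$I{\left(Q \right)} = 10 - Q$ ($I{\left(Q \right)} = 8 - \left(Q - 2\right) = 8 - \left(-2 + Q\right) = 10 - Q$)
$H{\left(w \right)} = w \left(2 + w\right)$
$H{\left(I{\left(\sqrt{-4 + D{\left(6 \right)}} \right)} \right)} - 369 = \left(10 - \sqrt{-4 + 2}\right) \left(2 + \left(10 - \sqrt{-4 + 2}\right)\right) - 369 = \left(10 - \sqrt{-2}\right) \left(2 + \left(10 - \sqrt{-2}\right)\right) - 369 = \left(10 - i \sqrt{2}\right) \left(2 + \left(10 - i \sqrt{2}\right)\right) - 369 = \left(10 - i \sqrt{2}\right) \left(12 - i \sqrt{2}\right) - 369 = -369 + \left(10 - i \sqrt{2}\right) \left(12 - i \sqrt{2}\right)$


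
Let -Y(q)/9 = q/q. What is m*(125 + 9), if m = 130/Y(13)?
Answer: -17420/9 ≈ -1935.6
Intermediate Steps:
Y(q) = -9 (Y(q) = -9*q/q = -9*1 = -9)
m = -130/9 (m = 130/(-9) = 130*(-⅑) = -130/9 ≈ -14.444)
m*(125 + 9) = -130*(125 + 9)/9 = -130/9*134 = -17420/9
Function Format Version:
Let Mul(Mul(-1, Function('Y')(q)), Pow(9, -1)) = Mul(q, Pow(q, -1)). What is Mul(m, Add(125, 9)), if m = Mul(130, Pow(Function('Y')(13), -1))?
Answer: Rational(-17420, 9) ≈ -1935.6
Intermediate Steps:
Function('Y')(q) = -9 (Function('Y')(q) = Mul(-9, Mul(q, Pow(q, -1))) = Mul(-9, 1) = -9)
m = Rational(-130, 9) (m = Mul(130, Pow(-9, -1)) = Mul(130, Rational(-1, 9)) = Rational(-130, 9) ≈ -14.444)
Mul(m, Add(125, 9)) = Mul(Rational(-130, 9), Add(125, 9)) = Mul(Rational(-130, 9), 134) = Rational(-17420, 9)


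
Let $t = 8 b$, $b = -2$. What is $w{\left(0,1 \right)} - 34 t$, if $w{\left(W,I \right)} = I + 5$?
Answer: $550$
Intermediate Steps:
$w{\left(W,I \right)} = 5 + I$
$t = -16$ ($t = 8 \left(-2\right) = -16$)
$w{\left(0,1 \right)} - 34 t = \left(5 + 1\right) - -544 = 6 + 544 = 550$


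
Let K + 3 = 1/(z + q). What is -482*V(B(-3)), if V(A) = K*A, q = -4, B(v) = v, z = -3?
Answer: -31812/7 ≈ -4544.6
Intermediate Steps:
K = -22/7 (K = -3 + 1/(-3 - 4) = -3 + 1/(-7) = -3 - ⅐ = -22/7 ≈ -3.1429)
V(A) = -22*A/7
-482*V(B(-3)) = -(-10604)*(-3)/7 = -482*66/7 = -31812/7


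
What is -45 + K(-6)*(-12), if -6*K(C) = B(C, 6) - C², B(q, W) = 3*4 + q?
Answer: -105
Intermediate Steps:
B(q, W) = 12 + q
K(C) = -2 - C/6 + C²/6 (K(C) = -((12 + C) - C²)/6 = -(12 + C - C²)/6 = -2 - C/6 + C²/6)
-45 + K(-6)*(-12) = -45 + (-2 - ⅙*(-6) + (⅙)*(-6)²)*(-12) = -45 + (-2 + 1 + (⅙)*36)*(-12) = -45 + (-2 + 1 + 6)*(-12) = -45 + 5*(-12) = -45 - 60 = -105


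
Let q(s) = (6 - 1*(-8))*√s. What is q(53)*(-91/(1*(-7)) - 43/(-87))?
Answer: 16436*√53/87 ≈ 1375.4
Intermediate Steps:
q(s) = 14*√s (q(s) = (6 + 8)*√s = 14*√s)
q(53)*(-91/(1*(-7)) - 43/(-87)) = (14*√53)*(-91/(1*(-7)) - 43/(-87)) = (14*√53)*(-91/(-7) - 43*(-1/87)) = (14*√53)*(-91*(-⅐) + 43/87) = (14*√53)*(13 + 43/87) = (14*√53)*(1174/87) = 16436*√53/87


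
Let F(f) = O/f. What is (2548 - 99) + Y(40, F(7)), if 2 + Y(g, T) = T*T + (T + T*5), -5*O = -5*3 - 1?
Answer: 3001191/1225 ≈ 2450.0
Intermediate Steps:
O = 16/5 (O = -(-5*3 - 1)/5 = -(-15 - 1)/5 = -⅕*(-16) = 16/5 ≈ 3.2000)
F(f) = 16/(5*f)
Y(g, T) = -2 + T² + 6*T (Y(g, T) = -2 + (T*T + (T + T*5)) = -2 + (T² + (T + 5*T)) = -2 + (T² + 6*T) = -2 + T² + 6*T)
(2548 - 99) + Y(40, F(7)) = (2548 - 99) + (-2 + ((16/5)/7)² + 6*((16/5)/7)) = 2449 + (-2 + ((16/5)*(⅐))² + 6*((16/5)*(⅐))) = 2449 + (-2 + (16/35)² + 6*(16/35)) = 2449 + (-2 + 256/1225 + 96/35) = 2449 + 1166/1225 = 3001191/1225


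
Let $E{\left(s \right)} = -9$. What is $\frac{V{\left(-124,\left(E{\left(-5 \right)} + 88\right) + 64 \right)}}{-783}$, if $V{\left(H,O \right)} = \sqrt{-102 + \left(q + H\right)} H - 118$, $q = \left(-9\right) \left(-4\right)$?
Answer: $\frac{118}{783} + \frac{124 i \sqrt{190}}{783} \approx 0.1507 + 2.1829 i$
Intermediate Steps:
$q = 36$
$V{\left(H,O \right)} = -118 + H \sqrt{-66 + H}$ ($V{\left(H,O \right)} = \sqrt{-102 + \left(36 + H\right)} H - 118 = \sqrt{-66 + H} H - 118 = H \sqrt{-66 + H} - 118 = -118 + H \sqrt{-66 + H}$)
$\frac{V{\left(-124,\left(E{\left(-5 \right)} + 88\right) + 64 \right)}}{-783} = \frac{-118 - 124 \sqrt{-66 - 124}}{-783} = \left(-118 - 124 \sqrt{-190}\right) \left(- \frac{1}{783}\right) = \left(-118 - 124 i \sqrt{190}\right) \left(- \frac{1}{783}\right) = \frac{118}{783} + \frac{124 i \sqrt{190}}{783}$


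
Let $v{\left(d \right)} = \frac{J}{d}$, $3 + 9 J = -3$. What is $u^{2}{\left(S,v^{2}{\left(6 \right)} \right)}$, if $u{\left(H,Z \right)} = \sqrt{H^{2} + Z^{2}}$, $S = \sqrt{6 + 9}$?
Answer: $\frac{98416}{6561} \approx 15.0$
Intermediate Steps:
$J = - \frac{2}{3}$ ($J = - \frac{1}{3} + \frac{1}{9} \left(-3\right) = - \frac{1}{3} - \frac{1}{3} = - \frac{2}{3} \approx -0.66667$)
$v{\left(d \right)} = - \frac{2}{3 d}$
$S = \sqrt{15} \approx 3.873$
$u^{2}{\left(S,v^{2}{\left(6 \right)} \right)} = \left(\sqrt{\left(\sqrt{15}\right)^{2} + \left(\left(- \frac{2}{3 \cdot 6}\right)^{2}\right)^{2}}\right)^{2} = \left(\sqrt{15 + \left(\left(\left(- \frac{2}{3}\right) \frac{1}{6}\right)^{2}\right)^{2}}\right)^{2} = \left(\sqrt{15 + \left(\left(- \frac{1}{9}\right)^{2}\right)^{2}}\right)^{2} = \left(\sqrt{15 + \left(\frac{1}{81}\right)^{2}}\right)^{2} = \left(\sqrt{15 + \frac{1}{6561}}\right)^{2} = \left(\sqrt{\frac{98416}{6561}}\right)^{2} = \left(\frac{4 \sqrt{6151}}{81}\right)^{2} = \frac{98416}{6561}$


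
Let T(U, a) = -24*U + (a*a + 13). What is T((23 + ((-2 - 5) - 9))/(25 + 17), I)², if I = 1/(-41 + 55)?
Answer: 3115225/38416 ≈ 81.092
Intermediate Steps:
I = 1/14 ≈ 0.071429
T(U, a) = 13 + a² - 24*U (T(U, a) = -24*U + (a² + 13) = -24*U + (13 + a²) = 13 + a² - 24*U)
T((23 + ((-2 - 5) - 9))/(25 + 17), I)² = (13 + (1/14)² - 24*(23 + ((-2 - 5) - 9))/(25 + 17))² = (13 + 1/196 - 24*(23 + (-7 - 9))/42)² = (13 + 1/196 - 24*(23 - 16)/42)² = (13 + 1/196 - 168/42)² = (13 + 1/196 - 24*⅙)² = (13 + 1/196 - 4)² = (1765/196)² = 3115225/38416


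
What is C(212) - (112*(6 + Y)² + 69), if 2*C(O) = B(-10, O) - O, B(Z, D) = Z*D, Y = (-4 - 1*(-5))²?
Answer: -6723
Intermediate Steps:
Y = 1 (Y = (-4 + 5)² = 1² = 1)
B(Z, D) = D*Z
C(O) = -11*O/2 (C(O) = (O*(-10) - O)/2 = (-10*O - O)/2 = (-11*O)/2 = -11*O/2)
C(212) - (112*(6 + Y)² + 69) = -11/2*212 - (112*(6 + 1)² + 69) = -1166 - (112*7² + 69) = -1166 - (112*49 + 69) = -1166 - (5488 + 69) = -1166 - 1*5557 = -1166 - 5557 = -6723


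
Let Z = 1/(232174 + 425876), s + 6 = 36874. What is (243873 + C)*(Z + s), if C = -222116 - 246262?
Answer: -363114198430767/43870 ≈ -8.2770e+9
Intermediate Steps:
s = 36868 (s = -6 + 36874 = 36868)
C = -468378
Z = 1/658050 ≈ 1.5196e-6
(243873 + C)*(Z + s) = (243873 - 468378)*(1/658050 + 36868) = -224505*24260987401/658050 = -363114198430767/43870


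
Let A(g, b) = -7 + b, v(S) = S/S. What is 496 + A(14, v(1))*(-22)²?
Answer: -2408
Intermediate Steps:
v(S) = 1
496 + A(14, v(1))*(-22)² = 496 + (-7 + 1)*(-22)² = 496 - 6*484 = 496 - 2904 = -2408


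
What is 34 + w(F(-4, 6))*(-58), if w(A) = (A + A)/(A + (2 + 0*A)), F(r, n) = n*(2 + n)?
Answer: -1934/25 ≈ -77.360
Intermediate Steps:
w(A) = 2*A/(2 + A) (w(A) = (2*A)/(A + (2 + 0)) = (2*A)/(A + 2) = (2*A)/(2 + A) = 2*A/(2 + A))
34 + w(F(-4, 6))*(-58) = 34 + (2*(6*(2 + 6))/(2 + 6*(2 + 6)))*(-58) = 34 + (2*(6*8)/(2 + 6*8))*(-58) = 34 + (2*48/(2 + 48))*(-58) = 34 + (2*48/50)*(-58) = 34 + (2*48*(1/50))*(-58) = 34 + (48/25)*(-58) = 34 - 2784/25 = -1934/25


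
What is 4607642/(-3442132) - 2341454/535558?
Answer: -2631813318541/460865332414 ≈ -5.7106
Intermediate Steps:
4607642/(-3442132) - 2341454/535558 = 4607642*(-1/3442132) - 2341454*1/535558 = -2303821/1721066 - 1170727/267779 = -2631813318541/460865332414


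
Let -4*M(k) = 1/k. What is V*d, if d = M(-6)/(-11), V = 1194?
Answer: -199/44 ≈ -4.5227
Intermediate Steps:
M(k) = -1/(4*k)
d = -1/264 (d = -¼/(-6)/(-11) = -¼*(-⅙)*(-1/11) = (1/24)*(-1/11) = -1/264 ≈ -0.0037879)
V*d = 1194*(-1/264) = -199/44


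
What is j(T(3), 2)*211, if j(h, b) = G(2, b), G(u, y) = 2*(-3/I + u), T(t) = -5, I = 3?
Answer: 422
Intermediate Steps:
G(u, y) = -2 + 2*u (G(u, y) = 2*(-3/3 + u) = 2*(-3*1/3 + u) = 2*(-1 + u) = -2 + 2*u)
j(h, b) = 2 (j(h, b) = -2 + 2*2 = -2 + 4 = 2)
j(T(3), 2)*211 = 2*211 = 422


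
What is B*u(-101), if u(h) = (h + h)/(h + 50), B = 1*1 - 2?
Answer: -202/51 ≈ -3.9608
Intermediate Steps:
B = -1 (B = 1 - 2 = -1)
u(h) = 2*h/(50 + h) (u(h) = (2*h)/(50 + h) = 2*h/(50 + h))
B*u(-101) = -2*(-101)/(50 - 101) = -2*(-101)/(-51) = -2*(-101)*(-1)/51 = -1*202/51 = -202/51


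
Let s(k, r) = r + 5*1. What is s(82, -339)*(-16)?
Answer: 5344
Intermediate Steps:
s(k, r) = 5 + r (s(k, r) = r + 5 = 5 + r)
s(82, -339)*(-16) = (5 - 339)*(-16) = -334*(-16) = 5344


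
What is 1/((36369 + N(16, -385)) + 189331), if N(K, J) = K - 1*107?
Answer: 1/225609 ≈ 4.4324e-6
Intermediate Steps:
N(K, J) = -107 + K (N(K, J) = K - 107 = -107 + K)
1/((36369 + N(16, -385)) + 189331) = 1/((36369 + (-107 + 16)) + 189331) = 1/((36369 - 91) + 189331) = 1/(36278 + 189331) = 1/225609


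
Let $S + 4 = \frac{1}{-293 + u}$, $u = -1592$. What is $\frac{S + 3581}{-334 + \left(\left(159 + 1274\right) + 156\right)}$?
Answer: $\frac{6742644}{2365675} \approx 2.8502$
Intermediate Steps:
$S = - \frac{7541}{1885}$ ($S = -4 + \frac{1}{-293 - 1592} = -4 + \frac{1}{-1885} = -4 - \frac{1}{1885} = - \frac{7541}{1885} \approx -4.0005$)
$\frac{S + 3581}{-334 + \left(\left(159 + 1274\right) + 156\right)} = \frac{- \frac{7541}{1885} + 3581}{-334 + \left(\left(159 + 1274\right) + 156\right)} = \frac{6742644}{1885 \left(-334 + \left(1433 + 156\right)\right)} = \frac{6742644}{1885 \left(-334 + 1589\right)} = \frac{6742644}{1885 \cdot 1255} = \frac{6742644}{1885} \cdot \frac{1}{1255} = \frac{6742644}{2365675}$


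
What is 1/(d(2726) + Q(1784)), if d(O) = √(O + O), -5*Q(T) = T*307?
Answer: -684610/74990502261 - 25*√1363/149981004522 ≈ -9.1354e-6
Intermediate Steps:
Q(T) = -307*T/5 (Q(T) = -T*307/5 = -307*T/5)
d(O) = √2*√O (d(O) = √(2*O) = √2*√O)
1/(d(2726) + Q(1784)) = 1/(√2*√2726 - 307/5*1784) = 1/(2*√1363 - 547688/5) = 1/(-547688/5 + 2*√1363)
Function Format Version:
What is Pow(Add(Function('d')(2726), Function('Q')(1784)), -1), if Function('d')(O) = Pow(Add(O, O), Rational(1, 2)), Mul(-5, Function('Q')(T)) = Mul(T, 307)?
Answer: Add(Rational(-684610, 74990502261), Mul(Rational(-25, 149981004522), Pow(1363, Rational(1, 2)))) ≈ -9.1354e-6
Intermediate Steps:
Function('Q')(T) = Mul(Rational(-307, 5), T) (Function('Q')(T) = Mul(Rational(-1, 5), Mul(T, 307)) = Mul(Rational(-1, 5), Mul(307, T)) = Mul(Rational(-307, 5), T))
Function('d')(O) = Mul(Pow(2, Rational(1, 2)), Pow(O, Rational(1, 2))) (Function('d')(O) = Pow(Mul(2, O), Rational(1, 2)) = Mul(Pow(2, Rational(1, 2)), Pow(O, Rational(1, 2))))
Pow(Add(Function('d')(2726), Function('Q')(1784)), -1) = Pow(Add(Mul(Pow(2, Rational(1, 2)), Pow(2726, Rational(1, 2))), Mul(Rational(-307, 5), 1784)), -1) = Pow(Add(Mul(2, Pow(1363, Rational(1, 2))), Rational(-547688, 5)), -1) = Pow(Add(Rational(-547688, 5), Mul(2, Pow(1363, Rational(1, 2)))), -1)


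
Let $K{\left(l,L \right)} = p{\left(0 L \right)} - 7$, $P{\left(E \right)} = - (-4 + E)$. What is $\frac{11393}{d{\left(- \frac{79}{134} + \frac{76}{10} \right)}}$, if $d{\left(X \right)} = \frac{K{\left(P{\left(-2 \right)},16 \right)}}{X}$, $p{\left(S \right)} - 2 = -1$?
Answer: $- \frac{53512921}{4020} \approx -13312.0$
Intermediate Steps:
$P{\left(E \right)} = 4 - E$
$p{\left(S \right)} = 1$ ($p{\left(S \right)} = 2 - 1 = 1$)
$K{\left(l,L \right)} = -6$ ($K{\left(l,L \right)} = 1 - 7 = -6$)
$d{\left(X \right)} = - \frac{6}{X}$
$\frac{11393}{d{\left(- \frac{79}{134} + \frac{76}{10} \right)}} = \frac{11393}{\left(-6\right) \frac{1}{- \frac{79}{134} + \frac{76}{10}}} = \frac{11393}{\left(-6\right) \frac{1}{\left(-79\right) \frac{1}{134} + 76 \cdot \frac{1}{10}}} = \frac{11393}{\left(-6\right) \frac{1}{- \frac{79}{134} + \frac{38}{5}}} = \frac{11393}{\left(-6\right) \frac{1}{\frac{4697}{670}}} = \frac{11393}{\left(-6\right) \frac{670}{4697}} = \frac{11393}{- \frac{4020}{4697}} = 11393 \left(- \frac{4697}{4020}\right) = - \frac{53512921}{4020}$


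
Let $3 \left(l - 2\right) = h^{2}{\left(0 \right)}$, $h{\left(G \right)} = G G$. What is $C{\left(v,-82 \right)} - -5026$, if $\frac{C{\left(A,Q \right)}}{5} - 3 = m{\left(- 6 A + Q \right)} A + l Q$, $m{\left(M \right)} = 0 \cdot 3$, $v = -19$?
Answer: $4221$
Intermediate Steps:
$h{\left(G \right)} = G^{2}$
$l = 2$ ($l = 2 + \frac{\left(0^{2}\right)^{2}}{3} = 2 + \frac{0^{2}}{3} = 2 + \frac{1}{3} \cdot 0 = 2 + 0 = 2$)
$m{\left(M \right)} = 0$
$C{\left(A,Q \right)} = 15 + 10 Q$ ($C{\left(A,Q \right)} = 15 + 5 \left(0 A + 2 Q\right) = 15 + 5 \left(0 + 2 Q\right) = 15 + 5 \cdot 2 Q = 15 + 10 Q$)
$C{\left(v,-82 \right)} - -5026 = \left(15 + 10 \left(-82\right)\right) - -5026 = \left(15 - 820\right) + 5026 = -805 + 5026 = 4221$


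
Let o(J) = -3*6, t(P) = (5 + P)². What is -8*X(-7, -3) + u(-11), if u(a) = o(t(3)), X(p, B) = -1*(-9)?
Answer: -90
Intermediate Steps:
X(p, B) = 9
o(J) = -18
u(a) = -18
-8*X(-7, -3) + u(-11) = -8*9 - 18 = -72 - 18 = -90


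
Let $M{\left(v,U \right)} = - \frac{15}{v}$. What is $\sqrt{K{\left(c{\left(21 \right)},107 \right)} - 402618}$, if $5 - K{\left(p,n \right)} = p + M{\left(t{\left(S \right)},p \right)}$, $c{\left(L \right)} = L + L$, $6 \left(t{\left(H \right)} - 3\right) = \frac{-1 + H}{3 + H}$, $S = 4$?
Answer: $\frac{i \sqrt{744500065}}{43} \approx 634.55 i$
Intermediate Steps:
$t{\left(H \right)} = 3 + \frac{-1 + H}{6 \left(3 + H\right)}$ ($t{\left(H \right)} = 3 + \frac{\left(-1 + H\right) \frac{1}{3 + H}}{6} = 3 + \frac{\frac{1}{3 + H} \left(-1 + H\right)}{6} = 3 + \frac{-1 + H}{6 \left(3 + H\right)}$)
$c{\left(L \right)} = 2 L$
$K{\left(p,n \right)} = \frac{425}{43} - p$ ($K{\left(p,n \right)} = 5 - \left(p - \frac{15}{\frac{1}{6} \frac{1}{3 + 4} \left(53 + 19 \cdot 4\right)}\right) = 5 - \left(p - \frac{15}{\frac{1}{6} \cdot \frac{1}{7} \left(53 + 76\right)}\right) = 5 - \left(p - \frac{15}{\frac{1}{6} \cdot \frac{1}{7} \cdot 129}\right) = 5 - \left(p - \frac{15}{\frac{43}{14}}\right) = 5 - \left(p - \frac{210}{43}\right) = 5 - \left(- \frac{210}{43} + p\right) = \frac{425}{43} - p$)
$\sqrt{K{\left(c{\left(21 \right)},107 \right)} - 402618} = \sqrt{\left(\frac{425}{43} - 2 \cdot 21\right) - 402618} = \sqrt{\left(\frac{425}{43} - 42\right) - 402618} = \sqrt{- \frac{1381}{43} - 402618} = \sqrt{- \frac{17313955}{43}} = \frac{i \sqrt{744500065}}{43}$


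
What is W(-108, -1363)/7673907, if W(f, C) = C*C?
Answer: 1857769/7673907 ≈ 0.24209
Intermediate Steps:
W(f, C) = C²
W(-108, -1363)/7673907 = (-1363)²/7673907 = 1857769*(1/7673907) = 1857769/7673907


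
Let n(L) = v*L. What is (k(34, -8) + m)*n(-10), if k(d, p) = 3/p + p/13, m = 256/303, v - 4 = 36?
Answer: 229250/3939 ≈ 58.200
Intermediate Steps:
v = 40 (v = 4 + 36 = 40)
n(L) = 40*L
m = 256/303 (m = 256*(1/303) = 256/303 ≈ 0.84488)
k(d, p) = 3/p + p/13 (k(d, p) = 3/p + p*(1/13) = 3/p + p/13)
(k(34, -8) + m)*n(-10) = ((3/(-8) + (1/13)*(-8)) + 256/303)*(40*(-10)) = ((3*(-1/8) - 8/13) + 256/303)*(-400) = ((-3/8 - 8/13) + 256/303)*(-400) = (-103/104 + 256/303)*(-400) = -4585/31512*(-400) = 229250/3939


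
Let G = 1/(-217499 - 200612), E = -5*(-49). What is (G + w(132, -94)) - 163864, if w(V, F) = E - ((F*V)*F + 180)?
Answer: -556150764762/418111 ≈ -1.3302e+6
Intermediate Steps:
E = 245
G = -1/418111 (G = 1/(-418111) = -1/418111 ≈ -2.3917e-6)
w(V, F) = 65 - V*F**2 (w(V, F) = 245 - ((F*V)*F + 180) = 245 - (V*F**2 + 180) = 245 - (180 + V*F**2) = 245 + (-180 - V*F**2) = 65 - V*F**2)
(G + w(132, -94)) - 163864 = (-1/418111 + (65 - 1*132*(-94)**2)) - 163864 = (-1/418111 + (65 - 1*132*8836)) - 163864 = (-1/418111 + (65 - 1166352)) - 163864 = (-1/418111 - 1166287) - 163864 = -487637423858/418111 - 163864 = -556150764762/418111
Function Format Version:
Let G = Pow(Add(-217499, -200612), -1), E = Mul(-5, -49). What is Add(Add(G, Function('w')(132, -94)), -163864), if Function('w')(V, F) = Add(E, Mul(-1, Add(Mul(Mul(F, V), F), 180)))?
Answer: Rational(-556150764762, 418111) ≈ -1.3302e+6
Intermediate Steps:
E = 245
G = Rational(-1, 418111) (G = Pow(-418111, -1) = Rational(-1, 418111) ≈ -2.3917e-6)
Function('w')(V, F) = Add(65, Mul(-1, V, Pow(F, 2))) (Function('w')(V, F) = Add(245, Mul(-1, Add(Mul(Mul(F, V), F), 180))) = Add(245, Mul(-1, Add(Mul(V, Pow(F, 2)), 180))) = Add(245, Mul(-1, Add(180, Mul(V, Pow(F, 2))))) = Add(245, Add(-180, Mul(-1, V, Pow(F, 2)))) = Add(65, Mul(-1, V, Pow(F, 2))))
Add(Add(G, Function('w')(132, -94)), -163864) = Add(Add(Rational(-1, 418111), Add(65, Mul(-1, 132, Pow(-94, 2)))), -163864) = Add(Add(Rational(-1, 418111), Add(65, Mul(-1, 132, 8836))), -163864) = Add(Add(Rational(-1, 418111), Add(65, -1166352)), -163864) = Add(Add(Rational(-1, 418111), -1166287), -163864) = Add(Rational(-487637423858, 418111), -163864) = Rational(-556150764762, 418111)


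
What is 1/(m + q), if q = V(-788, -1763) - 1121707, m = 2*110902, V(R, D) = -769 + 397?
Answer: -1/900275 ≈ -1.1108e-6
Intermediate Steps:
V(R, D) = -372
m = 221804
q = -1122079 (q = -372 - 1121707 = -1122079)
1/(m + q) = 1/(221804 - 1122079) = 1/(-900275) = -1/900275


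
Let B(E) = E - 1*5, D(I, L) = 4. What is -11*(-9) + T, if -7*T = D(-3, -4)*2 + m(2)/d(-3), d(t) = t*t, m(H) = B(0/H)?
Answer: 6170/63 ≈ 97.937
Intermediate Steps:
B(E) = -5 + E (B(E) = E - 5 = -5 + E)
m(H) = -5 (m(H) = -5 + 0/H = -5 + 0 = -5)
d(t) = t**2
T = -67/63 (T = -(4*2 - 5/((-3)**2))/7 = -(8 - 5/9)/7 = -1/7*67/9 = -67/63 ≈ -1.0635)
-11*(-9) + T = -11*(-9) - 67/63 = 99 - 67/63 = 6170/63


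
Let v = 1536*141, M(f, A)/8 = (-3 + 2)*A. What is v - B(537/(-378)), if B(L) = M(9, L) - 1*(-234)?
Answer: 13628830/63 ≈ 2.1633e+5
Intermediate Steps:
M(f, A) = -8*A (M(f, A) = 8*((-3 + 2)*A) = 8*(-A) = -8*A)
B(L) = 234 - 8*L (B(L) = -8*L - 1*(-234) = -8*L + 234 = 234 - 8*L)
v = 216576
v - B(537/(-378)) = 216576 - (234 - 4296/(-378)) = 216576 - (234 - 4296*(-1)/378) = 216576 - (234 - 8*(-179/126)) = 216576 - (234 + 716/63) = 216576 - 1*15458/63 = 216576 - 15458/63 = 13628830/63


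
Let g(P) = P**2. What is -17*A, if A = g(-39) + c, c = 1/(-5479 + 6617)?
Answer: -29425283/1138 ≈ -25857.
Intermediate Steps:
c = 1/1138 ≈ 0.00087873
A = 1730899/1138 (A = (-39)**2 + 1/1138 = 1521 + 1/1138 = 1730899/1138 ≈ 1521.0)
-17*A = -17*1730899/1138 = -29425283/1138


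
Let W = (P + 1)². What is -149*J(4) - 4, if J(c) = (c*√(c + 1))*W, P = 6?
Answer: -4 - 29204*√5 ≈ -65306.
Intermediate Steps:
W = 49 (W = (6 + 1)² = 7² = 49)
J(c) = 49*c*√(1 + c) (J(c) = (c*√(c + 1))*49 = (c*√(1 + c))*49 = 49*c*√(1 + c))
-149*J(4) - 4 = -7301*4*√(1 + 4) - 4 = -7301*4*√5 - 4 = -29204*√5 - 4 = -4 - 29204*√5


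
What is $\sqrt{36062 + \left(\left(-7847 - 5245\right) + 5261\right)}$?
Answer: $\sqrt{28231} \approx 168.02$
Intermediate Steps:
$\sqrt{36062 + \left(\left(-7847 - 5245\right) + 5261\right)} = \sqrt{36062 + \left(-13092 + 5261\right)} = \sqrt{36062 - 7831} = \sqrt{28231}$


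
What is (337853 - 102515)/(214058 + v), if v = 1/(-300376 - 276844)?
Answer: 45280600120/41186186253 ≈ 1.0994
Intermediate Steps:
v = -1/577220 (v = 1/(-577220) = -1/577220 ≈ -1.7324e-6)
(337853 - 102515)/(214058 + v) = (337853 - 102515)/(214058 - 1/577220) = 235338/(123558558759/577220) = 235338*(577220/123558558759) = 45280600120/41186186253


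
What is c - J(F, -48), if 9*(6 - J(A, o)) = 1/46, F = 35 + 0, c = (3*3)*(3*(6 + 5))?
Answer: 120475/414 ≈ 291.00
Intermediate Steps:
c = 297 (c = 9*(3*11) = 9*33 = 297)
F = 35
J(A, o) = 2483/414 (J(A, o) = 6 - 1/9/46 = 6 - 1/9*1/46 = 6 - 1/414 = 2483/414)
c - J(F, -48) = 297 - 1*2483/414 = 297 - 2483/414 = 120475/414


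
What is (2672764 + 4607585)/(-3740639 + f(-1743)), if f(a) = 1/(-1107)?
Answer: -8059346343/4140887374 ≈ -1.9463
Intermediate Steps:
f(a) = -1/1107
(2672764 + 4607585)/(-3740639 + f(-1743)) = (2672764 + 4607585)/(-3740639 - 1/1107) = 7280349/(-4140887374/1107) = 7280349*(-1107/4140887374) = -8059346343/4140887374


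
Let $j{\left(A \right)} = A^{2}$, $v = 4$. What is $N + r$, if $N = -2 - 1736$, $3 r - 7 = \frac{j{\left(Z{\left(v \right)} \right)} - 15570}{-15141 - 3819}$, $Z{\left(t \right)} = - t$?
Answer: $- \frac{49354583}{28440} \approx -1735.4$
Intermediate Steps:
$r = \frac{74137}{28440}$ ($r = \frac{7}{3} + \frac{\left(\left(\left(-1\right) 4\right)^{2} - 15570\right) \frac{1}{-15141 - 3819}}{3} = \frac{7}{3} + \frac{\left(\left(-4\right)^{2} - 15570\right) \frac{1}{-18960}}{3} = \frac{7}{3} + \frac{\left(16 - 15570\right) \left(- \frac{1}{18960}\right)}{3} = \frac{7}{3} + \frac{\left(-15554\right) \left(- \frac{1}{18960}\right)}{3} = \frac{7}{3} + \frac{1}{3} \cdot \frac{7777}{9480} = \frac{7}{3} + \frac{7777}{28440} = \frac{74137}{28440} \approx 2.6068$)
$N = -1738$ ($N = -2 - 1736 = -1738$)
$N + r = -1738 + \frac{74137}{28440} = - \frac{49354583}{28440}$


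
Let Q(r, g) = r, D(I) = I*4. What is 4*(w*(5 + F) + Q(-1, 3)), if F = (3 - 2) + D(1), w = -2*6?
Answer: -484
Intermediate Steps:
w = -12
D(I) = 4*I
F = 5 (F = (3 - 2) + 4*1 = 1 + 4 = 5)
4*(w*(5 + F) + Q(-1, 3)) = 4*(-12*(5 + 5) - 1) = 4*(-12*10 - 1) = 4*(-120 - 1) = 4*(-121) = -484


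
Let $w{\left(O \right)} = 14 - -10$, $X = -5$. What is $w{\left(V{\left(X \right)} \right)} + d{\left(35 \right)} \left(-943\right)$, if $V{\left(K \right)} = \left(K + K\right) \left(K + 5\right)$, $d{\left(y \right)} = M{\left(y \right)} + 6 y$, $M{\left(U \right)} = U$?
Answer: $-231011$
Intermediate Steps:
$d{\left(y \right)} = 7 y$ ($d{\left(y \right)} = y + 6 y = 7 y$)
$V{\left(K \right)} = 2 K \left(5 + K\right)$
$w{\left(O \right)} = 24$ ($w{\left(O \right)} = 14 + 10 = 24$)
$w{\left(V{\left(X \right)} \right)} + d{\left(35 \right)} \left(-943\right) = 24 + 7 \cdot 35 \left(-943\right) = 24 + 245 \left(-943\right) = 24 - 231035 = -231011$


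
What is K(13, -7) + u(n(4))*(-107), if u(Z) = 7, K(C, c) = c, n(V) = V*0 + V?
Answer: -756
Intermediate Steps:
n(V) = V (n(V) = 0 + V = V)
K(13, -7) + u(n(4))*(-107) = -7 + 7*(-107) = -7 - 749 = -756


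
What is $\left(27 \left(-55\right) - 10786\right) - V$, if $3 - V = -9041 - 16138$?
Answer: $-37453$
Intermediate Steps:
$V = 25182$ ($V = 3 - \left(-9041 - 16138\right) = 3 - -25179 = 3 + 25179 = 25182$)
$\left(27 \left(-55\right) - 10786\right) - V = \left(27 \left(-55\right) - 10786\right) - 25182 = \left(-1485 - 10786\right) - 25182 = -12271 - 25182 = -37453$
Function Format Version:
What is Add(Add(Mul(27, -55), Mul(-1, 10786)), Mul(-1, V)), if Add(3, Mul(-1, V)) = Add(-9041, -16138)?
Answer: -37453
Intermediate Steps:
V = 25182 (V = Add(3, Mul(-1, Add(-9041, -16138))) = Add(3, Mul(-1, -25179)) = Add(3, 25179) = 25182)
Add(Add(Mul(27, -55), Mul(-1, 10786)), Mul(-1, V)) = Add(Add(Mul(27, -55), Mul(-1, 10786)), Mul(-1, 25182)) = Add(Add(-1485, -10786), -25182) = Add(-12271, -25182) = -37453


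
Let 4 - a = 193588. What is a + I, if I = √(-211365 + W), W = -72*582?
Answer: -193584 + 3*I*√28141 ≈ -1.9358e+5 + 503.26*I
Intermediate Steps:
W = -41904
a = -193584 (a = 4 - 1*193588 = 4 - 193588 = -193584)
I = 3*I*√28141 (I = √(-211365 - 41904) = √(-253269) = 3*I*√28141 ≈ 503.26*I)
a + I = -193584 + 3*I*√28141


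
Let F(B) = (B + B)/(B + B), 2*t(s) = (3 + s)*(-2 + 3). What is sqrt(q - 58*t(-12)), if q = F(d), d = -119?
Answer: sqrt(262) ≈ 16.186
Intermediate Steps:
t(s) = 3/2 + s/2 (t(s) = ((3 + s)*(-2 + 3))/2 = ((3 + s)*1)/2 = (3 + s)/2 = 3/2 + s/2)
F(B) = 1 (F(B) = (2*B)/((2*B)) = (2*B)*(1/(2*B)) = 1)
q = 1
sqrt(q - 58*t(-12)) = sqrt(1 - 58*(3/2 + (1/2)*(-12))) = sqrt(1 - 58*(3/2 - 6)) = sqrt(1 - 58*(-9/2)) = sqrt(1 + 261) = sqrt(262)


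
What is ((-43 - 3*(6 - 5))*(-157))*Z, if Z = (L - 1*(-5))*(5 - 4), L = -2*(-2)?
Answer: 64998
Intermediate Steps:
L = 4
Z = 9 (Z = (4 - 1*(-5))*(5 - 4) = (4 + 5)*1 = 9*1 = 9)
((-43 - 3*(6 - 5))*(-157))*Z = ((-43 - 3*(6 - 5))*(-157))*9 = ((-43 - 3*1)*(-157))*9 = ((-43 - 3)*(-157))*9 = -46*(-157)*9 = 7222*9 = 64998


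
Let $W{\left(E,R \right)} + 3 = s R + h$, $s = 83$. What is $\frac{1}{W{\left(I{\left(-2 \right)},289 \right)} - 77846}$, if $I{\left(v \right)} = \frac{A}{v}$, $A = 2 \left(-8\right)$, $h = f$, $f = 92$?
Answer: $- \frac{1}{53770} \approx -1.8598 \cdot 10^{-5}$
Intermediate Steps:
$h = 92$
$A = -16$
$I{\left(v \right)} = - \frac{16}{v}$
$W{\left(E,R \right)} = 89 + 83 R$ ($W{\left(E,R \right)} = -3 + \left(83 R + 92\right) = -3 + \left(92 + 83 R\right) = 89 + 83 R$)
$\frac{1}{W{\left(I{\left(-2 \right)},289 \right)} - 77846} = \frac{1}{\left(89 + 83 \cdot 289\right) - 77846} = \frac{1}{\left(89 + 23987\right) - 77846} = \frac{1}{24076 - 77846} = \frac{1}{-53770} = - \frac{1}{53770}$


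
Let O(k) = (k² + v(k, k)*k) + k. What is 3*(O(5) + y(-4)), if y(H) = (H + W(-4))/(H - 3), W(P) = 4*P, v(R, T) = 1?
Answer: 795/7 ≈ 113.57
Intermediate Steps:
y(H) = (-16 + H)/(-3 + H) (y(H) = (H + 4*(-4))/(H - 3) = (H - 16)/(-3 + H) = (-16 + H)/(-3 + H))
O(k) = k² + 2*k (O(k) = (k² + 1*k) + k = (k² + k) + k = (k + k²) + k = k² + 2*k)
3*(O(5) + y(-4)) = 3*(5*(2 + 5) + (-16 - 4)/(-3 - 4)) = 3*(5*7 - 20/(-7)) = 3*(35 - ⅐*(-20)) = 3*(35 + 20/7) = 3*(265/7) = 795/7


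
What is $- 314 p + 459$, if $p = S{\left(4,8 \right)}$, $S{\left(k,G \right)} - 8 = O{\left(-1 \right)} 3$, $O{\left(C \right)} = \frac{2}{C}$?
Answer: $-169$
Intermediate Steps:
$S{\left(k,G \right)} = 2$ ($S{\left(k,G \right)} = 8 + \frac{2}{-1} \cdot 3 = 8 + 2 \left(-1\right) 3 = 8 - 6 = 2$)
$p = 2$
$- 314 p + 459 = \left(-314\right) 2 + 459 = -628 + 459 = -169$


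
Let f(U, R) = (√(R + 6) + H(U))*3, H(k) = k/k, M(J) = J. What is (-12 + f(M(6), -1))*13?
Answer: -117 + 39*√5 ≈ -29.793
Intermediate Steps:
H(k) = 1
f(U, R) = 3 + 3*√(6 + R) (f(U, R) = (√(R + 6) + 1)*3 = (√(6 + R) + 1)*3 = (1 + √(6 + R))*3 = 3 + 3*√(6 + R))
(-12 + f(M(6), -1))*13 = (-12 + (3 + 3*√(6 - 1)))*13 = (-12 + (3 + 3*√5))*13 = (-9 + 3*√5)*13 = -117 + 39*√5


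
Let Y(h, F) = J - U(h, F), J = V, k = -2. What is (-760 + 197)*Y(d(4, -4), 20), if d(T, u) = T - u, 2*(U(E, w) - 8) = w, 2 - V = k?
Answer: 7882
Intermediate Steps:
V = 4 (V = 2 - 1*(-2) = 2 + 2 = 4)
U(E, w) = 8 + w/2
J = 4
Y(h, F) = -4 - F/2 (Y(h, F) = 4 - (8 + F/2) = 4 + (-8 - F/2) = -4 - F/2)
(-760 + 197)*Y(d(4, -4), 20) = (-760 + 197)*(-4 - 1/2*20) = -563*(-4 - 10) = -563*(-14) = 7882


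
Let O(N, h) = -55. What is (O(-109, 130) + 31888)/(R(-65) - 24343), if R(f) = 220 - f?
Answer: -31833/24058 ≈ -1.3232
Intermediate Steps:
(O(-109, 130) + 31888)/(R(-65) - 24343) = (-55 + 31888)/((220 - 1*(-65)) - 24343) = 31833/((220 + 65) - 24343) = 31833/(285 - 24343) = 31833/(-24058) = 31833*(-1/24058) = -31833/24058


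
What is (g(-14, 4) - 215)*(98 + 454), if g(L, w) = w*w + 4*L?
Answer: -140760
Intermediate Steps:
g(L, w) = w² + 4*L
(g(-14, 4) - 215)*(98 + 454) = ((4² + 4*(-14)) - 215)*(98 + 454) = ((16 - 56) - 215)*552 = (-40 - 215)*552 = -255*552 = -140760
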